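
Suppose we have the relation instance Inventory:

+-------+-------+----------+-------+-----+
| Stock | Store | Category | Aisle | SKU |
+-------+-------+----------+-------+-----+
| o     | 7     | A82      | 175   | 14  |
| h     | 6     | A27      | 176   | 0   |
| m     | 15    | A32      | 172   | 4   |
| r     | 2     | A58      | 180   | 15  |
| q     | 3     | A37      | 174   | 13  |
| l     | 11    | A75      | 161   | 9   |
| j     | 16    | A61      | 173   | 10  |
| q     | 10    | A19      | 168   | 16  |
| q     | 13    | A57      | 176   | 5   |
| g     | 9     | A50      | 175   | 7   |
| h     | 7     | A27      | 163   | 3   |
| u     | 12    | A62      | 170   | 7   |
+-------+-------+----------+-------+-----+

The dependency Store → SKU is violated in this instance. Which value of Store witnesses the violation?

7

Store=7: 2 rows → SKU takes values {14, 3} — violation
Store=6: 1 row → SKU = 0 ✓
Store=15: 1 row → SKU = 4 ✓
Store=2: 1 row → SKU = 15 ✓
Store=3: 1 row → SKU = 13 ✓
Store=11: 1 row → SKU = 9 ✓
Store=16: 1 row → SKU = 10 ✓
Store=10: 1 row → SKU = 16 ✓
Store=13: 1 row → SKU = 5 ✓
Store=9: 1 row → SKU = 7 ✓
Store=12: 1 row → SKU = 7 ✓
The only Store value with inconsistent SKU is Store=7.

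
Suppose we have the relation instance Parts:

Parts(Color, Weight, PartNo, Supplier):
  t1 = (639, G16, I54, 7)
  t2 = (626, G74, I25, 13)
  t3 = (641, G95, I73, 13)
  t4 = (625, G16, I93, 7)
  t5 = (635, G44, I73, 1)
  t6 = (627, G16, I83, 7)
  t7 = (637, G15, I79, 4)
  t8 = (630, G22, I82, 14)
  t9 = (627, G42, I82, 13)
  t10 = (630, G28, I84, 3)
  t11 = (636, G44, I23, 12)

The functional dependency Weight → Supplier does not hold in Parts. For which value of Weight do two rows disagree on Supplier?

G44

Weight=G16: rows 1, 4, 6 → Supplier = 7, 7, 7 ✓
Weight=G74: row 2 → Supplier = 13 ✓
Weight=G95: row 3 → Supplier = 13 ✓
Weight=G44: rows 5, 11 → Supplier takes values {1, 12} — violation
Weight=G15: row 7 → Supplier = 4 ✓
Weight=G22: row 8 → Supplier = 14 ✓
Weight=G42: row 9 → Supplier = 13 ✓
Weight=G28: row 10 → Supplier = 3 ✓
The only Weight value with inconsistent Supplier is Weight=G44.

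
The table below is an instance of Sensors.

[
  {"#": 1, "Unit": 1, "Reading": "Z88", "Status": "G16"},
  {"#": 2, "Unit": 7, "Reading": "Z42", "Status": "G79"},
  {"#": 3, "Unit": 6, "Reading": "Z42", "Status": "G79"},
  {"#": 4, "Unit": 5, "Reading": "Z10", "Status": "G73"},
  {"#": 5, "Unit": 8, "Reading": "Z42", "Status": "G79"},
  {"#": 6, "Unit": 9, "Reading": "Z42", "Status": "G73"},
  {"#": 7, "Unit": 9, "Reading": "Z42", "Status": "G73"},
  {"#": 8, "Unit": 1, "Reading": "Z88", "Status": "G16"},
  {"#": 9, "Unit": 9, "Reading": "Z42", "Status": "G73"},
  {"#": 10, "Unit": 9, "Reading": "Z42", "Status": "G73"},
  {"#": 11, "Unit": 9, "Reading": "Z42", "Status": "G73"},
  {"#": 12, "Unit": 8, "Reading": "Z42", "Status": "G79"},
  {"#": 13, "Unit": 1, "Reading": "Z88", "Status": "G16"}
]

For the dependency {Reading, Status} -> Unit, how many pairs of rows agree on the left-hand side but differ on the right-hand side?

(Reading=Z88, Status=G16): all 3 rows agree on Unit — 0 pairs.
(Reading=Z42, Status=G79): violating pairs (2,3), (2,5), (2,12), (3,5), (3,12) — 5 pairs.
(Reading=Z42, Status=G73): all 5 rows agree on Unit — 0 pairs.

5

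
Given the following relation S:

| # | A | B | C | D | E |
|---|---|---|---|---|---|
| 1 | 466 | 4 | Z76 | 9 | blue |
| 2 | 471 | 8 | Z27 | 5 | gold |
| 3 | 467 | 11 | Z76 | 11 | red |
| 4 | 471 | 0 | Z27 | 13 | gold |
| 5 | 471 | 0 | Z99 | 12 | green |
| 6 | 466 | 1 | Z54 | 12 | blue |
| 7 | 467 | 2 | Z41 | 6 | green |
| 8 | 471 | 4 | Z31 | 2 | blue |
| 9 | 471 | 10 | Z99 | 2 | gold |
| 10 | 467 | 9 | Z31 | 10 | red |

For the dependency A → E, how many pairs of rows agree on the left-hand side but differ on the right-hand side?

9

A=466: all 2 rows agree on E — 0 pairs.
A=471: violating pairs (2,5), (2,8), (4,5), (4,8), (5,8), (5,9), (8,9) — 7 pairs.
A=467: violating pairs (3,7), (7,10) — 2 pairs.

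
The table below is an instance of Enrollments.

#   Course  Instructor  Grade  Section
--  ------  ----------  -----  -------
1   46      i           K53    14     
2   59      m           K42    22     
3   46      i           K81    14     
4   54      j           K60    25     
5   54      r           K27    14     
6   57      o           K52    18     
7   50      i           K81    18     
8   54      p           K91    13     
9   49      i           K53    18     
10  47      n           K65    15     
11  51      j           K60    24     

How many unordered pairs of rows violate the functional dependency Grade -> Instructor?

0

Grade=K53: all 2 rows agree on Instructor — 0 pairs.
Grade=K81: all 2 rows agree on Instructor — 0 pairs.
Grade=K60: all 2 rows agree on Instructor — 0 pairs.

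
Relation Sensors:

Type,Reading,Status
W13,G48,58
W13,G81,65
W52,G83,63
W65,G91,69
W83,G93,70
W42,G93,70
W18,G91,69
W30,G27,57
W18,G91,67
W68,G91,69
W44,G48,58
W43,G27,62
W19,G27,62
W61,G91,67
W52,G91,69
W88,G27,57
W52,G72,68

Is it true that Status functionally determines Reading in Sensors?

Status=58: 2 rows → Reading = G48, G48 ✓
Status=65: 1 row → Reading = G81 ✓
Status=63: 1 row → Reading = G83 ✓
Status=69: 4 rows → Reading = G91, G91, G91, G91 ✓
Status=70: 2 rows → Reading = G93, G93 ✓
Status=57: 2 rows → Reading = G27, G27 ✓
Status=67: 2 rows → Reading = G91, G91 ✓
Status=62: 2 rows → Reading = G27, G27 ✓
Status=68: 1 row → Reading = G72 ✓
Every Status value is associated with a single Reading value, so Status → Reading holds.

Yes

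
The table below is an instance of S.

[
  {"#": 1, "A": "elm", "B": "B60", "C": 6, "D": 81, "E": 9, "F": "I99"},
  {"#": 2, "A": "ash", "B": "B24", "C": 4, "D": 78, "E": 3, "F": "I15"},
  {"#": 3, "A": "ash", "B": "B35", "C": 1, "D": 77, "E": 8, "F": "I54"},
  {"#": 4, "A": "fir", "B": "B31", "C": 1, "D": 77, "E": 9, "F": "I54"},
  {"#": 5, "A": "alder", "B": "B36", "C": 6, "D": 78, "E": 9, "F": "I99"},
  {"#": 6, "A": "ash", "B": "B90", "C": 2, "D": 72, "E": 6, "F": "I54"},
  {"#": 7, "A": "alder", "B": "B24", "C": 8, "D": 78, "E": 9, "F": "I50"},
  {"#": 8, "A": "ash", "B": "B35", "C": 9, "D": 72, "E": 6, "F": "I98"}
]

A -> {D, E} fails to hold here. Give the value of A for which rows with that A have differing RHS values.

A=elm: row 1 → {D,E} = (81, 9) ✓
A=ash: rows 2, 3, 6, 8 → {D,E} takes values {(78, 3), (77, 8), (72, 6)} — violation
A=fir: row 4 → {D,E} = (77, 9) ✓
A=alder: rows 5, 7 → {D,E} = (78, 9), (78, 9) ✓
The only A value with inconsistent RHS is A=ash.

ash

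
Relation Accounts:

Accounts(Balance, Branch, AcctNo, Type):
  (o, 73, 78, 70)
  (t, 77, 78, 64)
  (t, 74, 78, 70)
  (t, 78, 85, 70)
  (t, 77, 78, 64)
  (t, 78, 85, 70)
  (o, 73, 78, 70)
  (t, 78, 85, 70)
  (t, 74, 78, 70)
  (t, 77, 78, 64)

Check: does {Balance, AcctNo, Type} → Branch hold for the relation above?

Yes

(Balance=o, AcctNo=78, Type=70): 2 rows → Branch = 73, 73 ✓
(Balance=t, AcctNo=78, Type=64): 3 rows → Branch = 77, 77, 77 ✓
(Balance=t, AcctNo=78, Type=70): 2 rows → Branch = 74, 74 ✓
(Balance=t, AcctNo=85, Type=70): 3 rows → Branch = 78, 78, 78 ✓
Every {Balance, AcctNo, Type} value is associated with a single Branch value, so {Balance, AcctNo, Type} → Branch holds.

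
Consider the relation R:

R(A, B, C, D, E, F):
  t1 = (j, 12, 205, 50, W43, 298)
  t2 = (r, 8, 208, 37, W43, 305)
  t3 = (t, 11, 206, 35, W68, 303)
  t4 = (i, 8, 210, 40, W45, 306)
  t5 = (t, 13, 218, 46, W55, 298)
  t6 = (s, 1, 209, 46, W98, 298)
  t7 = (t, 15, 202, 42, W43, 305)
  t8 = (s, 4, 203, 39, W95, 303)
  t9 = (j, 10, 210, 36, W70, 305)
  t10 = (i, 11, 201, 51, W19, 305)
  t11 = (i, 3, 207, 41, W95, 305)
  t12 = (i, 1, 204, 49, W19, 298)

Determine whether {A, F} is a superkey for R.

No

Rows 10 and 11 have the same {A, F} value (A=i, F=305) but are distinct tuples, so {A, F} does not determine every attribute — not a superkey.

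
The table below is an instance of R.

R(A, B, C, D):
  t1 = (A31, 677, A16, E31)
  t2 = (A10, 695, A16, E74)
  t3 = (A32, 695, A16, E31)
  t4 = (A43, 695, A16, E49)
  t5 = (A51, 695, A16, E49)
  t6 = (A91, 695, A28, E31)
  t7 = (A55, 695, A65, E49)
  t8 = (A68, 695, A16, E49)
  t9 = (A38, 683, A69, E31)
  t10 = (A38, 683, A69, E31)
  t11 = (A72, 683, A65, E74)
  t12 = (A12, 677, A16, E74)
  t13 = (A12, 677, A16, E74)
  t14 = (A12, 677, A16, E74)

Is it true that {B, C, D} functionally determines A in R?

(B=677, C=A16, D=E31): row 1 → A = A31 ✓
(B=695, C=A16, D=E74): row 2 → A = A10 ✓
(B=695, C=A16, D=E31): row 3 → A = A32 ✓
(B=695, C=A16, D=E49): rows 4, 5, 8 → A takes values {A43, A51, A68} — violation
(B=695, C=A28, D=E31): row 6 → A = A91 ✓
(B=695, C=A65, D=E49): row 7 → A = A55 ✓
(B=683, C=A69, D=E31): rows 9, 10 → A = A38, A38 ✓
(B=683, C=A65, D=E74): row 11 → A = A72 ✓
(B=677, C=A16, D=E74): rows 12, 13, 14 → A = A12, A12, A12 ✓
Two rows agree on {B, C, D} but differ on A, so {B, C, D} -> A does not hold.

No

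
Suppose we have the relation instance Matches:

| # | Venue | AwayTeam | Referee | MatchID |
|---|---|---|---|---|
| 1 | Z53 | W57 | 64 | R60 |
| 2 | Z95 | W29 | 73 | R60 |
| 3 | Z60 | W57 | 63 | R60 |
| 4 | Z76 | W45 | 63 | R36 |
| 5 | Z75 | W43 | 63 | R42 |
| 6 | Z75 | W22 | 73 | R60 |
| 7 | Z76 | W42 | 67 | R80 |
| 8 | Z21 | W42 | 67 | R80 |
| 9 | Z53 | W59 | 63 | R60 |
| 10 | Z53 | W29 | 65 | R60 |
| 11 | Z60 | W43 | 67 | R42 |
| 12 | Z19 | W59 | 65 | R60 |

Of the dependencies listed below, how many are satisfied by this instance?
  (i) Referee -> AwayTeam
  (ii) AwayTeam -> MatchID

(i) Referee -> AwayTeam: Referee=73: rows 2, 6 → AwayTeam takes values {W29, W22} — violation; Referee=63: rows 3, 4, 5, 9 → AwayTeam takes values {W57, W45, W43, W59} — violation; Referee=67: rows 7, 8, 11 → AwayTeam takes values {W42, W43} — violation; Referee=65: rows 10, 12 → AwayTeam takes values {W29, W59} — violation — fails.
(ii) AwayTeam -> MatchID: every LHS value maps to a single RHS value — holds.
1 of the 2 dependencies holds.

1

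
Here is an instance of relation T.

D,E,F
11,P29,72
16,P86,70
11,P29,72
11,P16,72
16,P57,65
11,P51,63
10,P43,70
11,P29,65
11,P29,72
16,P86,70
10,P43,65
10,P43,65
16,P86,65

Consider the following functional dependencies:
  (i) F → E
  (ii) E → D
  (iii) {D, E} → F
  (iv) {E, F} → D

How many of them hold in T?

(i) F → E: F=72: 4 rows → E takes values {P29, P16} — violation; F=70: 3 rows → E takes values {P86, P43} — violation; F=65: 5 rows → E takes values {P57, P29, P43, P86} — violation — fails.
(ii) E → D: every LHS value maps to a single RHS value — holds.
(iii) {D, E} → F: (D=11, E=P29): 4 rows → F takes values {72, 65} — violation; (D=16, E=P86): 3 rows → F takes values {70, 65} — violation; (D=10, E=P43): 3 rows → F takes values {70, 65} — violation — fails.
(iv) {E, F} → D: every LHS value maps to a single RHS value — holds.
2 of the 4 dependencies hold.

2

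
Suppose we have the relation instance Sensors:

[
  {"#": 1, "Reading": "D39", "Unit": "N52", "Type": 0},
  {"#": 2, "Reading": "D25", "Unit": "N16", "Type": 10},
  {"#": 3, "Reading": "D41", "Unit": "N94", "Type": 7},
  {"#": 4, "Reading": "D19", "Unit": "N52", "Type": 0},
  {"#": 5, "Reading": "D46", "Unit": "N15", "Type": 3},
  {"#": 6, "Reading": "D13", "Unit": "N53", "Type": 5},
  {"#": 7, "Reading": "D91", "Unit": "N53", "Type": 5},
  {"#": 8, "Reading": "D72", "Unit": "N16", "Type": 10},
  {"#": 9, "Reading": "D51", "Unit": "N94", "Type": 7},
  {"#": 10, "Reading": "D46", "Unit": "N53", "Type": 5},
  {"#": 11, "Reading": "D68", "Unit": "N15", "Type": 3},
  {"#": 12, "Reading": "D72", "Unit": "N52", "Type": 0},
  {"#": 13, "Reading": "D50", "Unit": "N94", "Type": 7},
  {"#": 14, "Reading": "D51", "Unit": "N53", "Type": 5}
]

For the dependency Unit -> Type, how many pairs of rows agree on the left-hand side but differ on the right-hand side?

0

Unit=N52: all 3 rows agree on Type — 0 pairs.
Unit=N16: all 2 rows agree on Type — 0 pairs.
Unit=N94: all 3 rows agree on Type — 0 pairs.
Unit=N15: all 2 rows agree on Type — 0 pairs.
Unit=N53: all 4 rows agree on Type — 0 pairs.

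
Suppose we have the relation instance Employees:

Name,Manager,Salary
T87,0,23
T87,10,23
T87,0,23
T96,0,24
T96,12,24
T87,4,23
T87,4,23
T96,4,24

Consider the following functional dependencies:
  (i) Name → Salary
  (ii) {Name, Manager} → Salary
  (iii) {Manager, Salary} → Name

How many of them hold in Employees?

3

(i) Name → Salary: every LHS value maps to a single RHS value — holds.
(ii) {Name, Manager} → Salary: every LHS value maps to a single RHS value — holds.
(iii) {Manager, Salary} → Name: every LHS value maps to a single RHS value — holds.
3 of the 3 dependencies hold.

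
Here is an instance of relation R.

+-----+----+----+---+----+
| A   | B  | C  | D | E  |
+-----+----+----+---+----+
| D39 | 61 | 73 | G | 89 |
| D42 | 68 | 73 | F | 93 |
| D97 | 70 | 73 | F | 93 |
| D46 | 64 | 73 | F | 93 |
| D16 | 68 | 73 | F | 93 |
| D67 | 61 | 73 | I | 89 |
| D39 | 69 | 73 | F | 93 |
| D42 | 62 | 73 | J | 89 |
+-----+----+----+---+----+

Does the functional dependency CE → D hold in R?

No

(C=73, E=89): 3 rows → D takes values {G, I, J} — violation
(C=73, E=93): 5 rows → D = F, F, F, F, F ✓
Two rows agree on CE but differ on D, so CE → D does not hold.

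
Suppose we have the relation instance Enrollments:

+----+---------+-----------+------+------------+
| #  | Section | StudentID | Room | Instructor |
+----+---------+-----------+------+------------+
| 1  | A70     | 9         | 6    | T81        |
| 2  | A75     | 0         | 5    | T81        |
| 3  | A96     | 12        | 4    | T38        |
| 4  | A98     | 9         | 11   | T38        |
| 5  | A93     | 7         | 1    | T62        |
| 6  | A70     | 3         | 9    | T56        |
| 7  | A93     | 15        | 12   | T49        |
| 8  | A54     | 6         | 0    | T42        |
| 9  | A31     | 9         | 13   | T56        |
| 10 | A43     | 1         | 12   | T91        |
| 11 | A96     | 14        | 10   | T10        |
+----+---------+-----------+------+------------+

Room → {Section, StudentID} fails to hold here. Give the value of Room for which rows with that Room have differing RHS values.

12

Room=6: row 1 → {Section,StudentID} = (A70, 9) ✓
Room=5: row 2 → {Section,StudentID} = (A75, 0) ✓
Room=4: row 3 → {Section,StudentID} = (A96, 12) ✓
Room=11: row 4 → {Section,StudentID} = (A98, 9) ✓
Room=1: row 5 → {Section,StudentID} = (A93, 7) ✓
Room=9: row 6 → {Section,StudentID} = (A70, 3) ✓
Room=12: rows 7, 10 → {Section,StudentID} takes values {(A93, 15), (A43, 1)} — violation
Room=0: row 8 → {Section,StudentID} = (A54, 6) ✓
Room=13: row 9 → {Section,StudentID} = (A31, 9) ✓
Room=10: row 11 → {Section,StudentID} = (A96, 14) ✓
The only Room value with inconsistent RHS is Room=12.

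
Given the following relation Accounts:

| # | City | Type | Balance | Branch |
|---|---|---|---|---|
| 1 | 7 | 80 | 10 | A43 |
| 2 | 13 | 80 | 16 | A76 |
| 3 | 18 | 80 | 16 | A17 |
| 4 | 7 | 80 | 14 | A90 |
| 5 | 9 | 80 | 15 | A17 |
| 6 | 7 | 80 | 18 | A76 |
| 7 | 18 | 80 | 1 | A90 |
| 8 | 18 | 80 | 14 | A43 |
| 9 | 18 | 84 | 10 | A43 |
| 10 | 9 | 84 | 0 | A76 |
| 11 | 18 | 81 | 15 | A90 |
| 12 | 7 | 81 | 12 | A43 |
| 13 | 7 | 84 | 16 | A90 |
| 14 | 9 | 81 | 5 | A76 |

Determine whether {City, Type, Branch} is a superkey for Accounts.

All 14 rows have distinct {City, Type, Branch} values, so {City, Type, Branch} → (all attributes) holds and {City, Type, Branch} is a superkey.

Yes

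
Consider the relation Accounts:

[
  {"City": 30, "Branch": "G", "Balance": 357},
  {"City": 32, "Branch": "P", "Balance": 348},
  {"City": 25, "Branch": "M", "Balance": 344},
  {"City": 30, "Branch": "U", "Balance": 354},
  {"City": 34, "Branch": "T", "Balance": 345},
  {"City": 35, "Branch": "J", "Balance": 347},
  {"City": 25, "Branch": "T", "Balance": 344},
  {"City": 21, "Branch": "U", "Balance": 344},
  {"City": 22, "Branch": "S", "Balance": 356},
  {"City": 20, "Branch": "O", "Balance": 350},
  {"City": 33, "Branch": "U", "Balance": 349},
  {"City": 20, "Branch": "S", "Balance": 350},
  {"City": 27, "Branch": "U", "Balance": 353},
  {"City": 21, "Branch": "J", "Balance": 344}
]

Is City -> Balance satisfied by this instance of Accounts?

No

City=30: 2 rows → Balance takes values {357, 354} — violation
City=32: 1 row → Balance = 348 ✓
City=25: 2 rows → Balance = 344, 344 ✓
City=34: 1 row → Balance = 345 ✓
City=35: 1 row → Balance = 347 ✓
City=21: 2 rows → Balance = 344, 344 ✓
City=22: 1 row → Balance = 356 ✓
City=20: 2 rows → Balance = 350, 350 ✓
City=33: 1 row → Balance = 349 ✓
City=27: 1 row → Balance = 353 ✓
Two rows agree on City but differ on Balance, so City -> Balance does not hold.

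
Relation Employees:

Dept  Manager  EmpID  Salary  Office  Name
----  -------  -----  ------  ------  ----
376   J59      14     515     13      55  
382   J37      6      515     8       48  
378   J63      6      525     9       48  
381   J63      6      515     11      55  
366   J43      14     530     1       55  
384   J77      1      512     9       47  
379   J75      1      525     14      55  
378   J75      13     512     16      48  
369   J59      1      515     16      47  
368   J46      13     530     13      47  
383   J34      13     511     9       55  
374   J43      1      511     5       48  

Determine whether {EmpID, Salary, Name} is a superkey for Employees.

All 12 rows have distinct {EmpID, Salary, Name} values, so {EmpID, Salary, Name} → (all attributes) holds and {EmpID, Salary, Name} is a superkey.

Yes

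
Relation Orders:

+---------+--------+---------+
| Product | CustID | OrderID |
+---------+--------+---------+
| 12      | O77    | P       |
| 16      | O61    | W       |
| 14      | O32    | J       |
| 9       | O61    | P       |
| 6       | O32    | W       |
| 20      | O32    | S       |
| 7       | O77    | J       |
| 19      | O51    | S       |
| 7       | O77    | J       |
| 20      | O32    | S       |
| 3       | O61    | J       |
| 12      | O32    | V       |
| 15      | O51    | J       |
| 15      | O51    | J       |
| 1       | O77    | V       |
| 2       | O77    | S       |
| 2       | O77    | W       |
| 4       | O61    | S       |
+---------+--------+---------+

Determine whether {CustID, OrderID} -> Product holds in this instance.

Yes

(CustID=O77, OrderID=P): 1 row → Product = 12 ✓
(CustID=O61, OrderID=W): 1 row → Product = 16 ✓
(CustID=O32, OrderID=J): 1 row → Product = 14 ✓
(CustID=O61, OrderID=P): 1 row → Product = 9 ✓
(CustID=O32, OrderID=W): 1 row → Product = 6 ✓
(CustID=O32, OrderID=S): 2 rows → Product = 20, 20 ✓
(CustID=O77, OrderID=J): 2 rows → Product = 7, 7 ✓
(CustID=O51, OrderID=S): 1 row → Product = 19 ✓
(CustID=O61, OrderID=J): 1 row → Product = 3 ✓
(CustID=O32, OrderID=V): 1 row → Product = 12 ✓
(CustID=O51, OrderID=J): 2 rows → Product = 15, 15 ✓
(CustID=O77, OrderID=V): 1 row → Product = 1 ✓
(CustID=O77, OrderID=S): 1 row → Product = 2 ✓
(CustID=O77, OrderID=W): 1 row → Product = 2 ✓
(CustID=O61, OrderID=S): 1 row → Product = 4 ✓
Every {CustID, OrderID} value is associated with a single Product value, so {CustID, OrderID} -> Product holds.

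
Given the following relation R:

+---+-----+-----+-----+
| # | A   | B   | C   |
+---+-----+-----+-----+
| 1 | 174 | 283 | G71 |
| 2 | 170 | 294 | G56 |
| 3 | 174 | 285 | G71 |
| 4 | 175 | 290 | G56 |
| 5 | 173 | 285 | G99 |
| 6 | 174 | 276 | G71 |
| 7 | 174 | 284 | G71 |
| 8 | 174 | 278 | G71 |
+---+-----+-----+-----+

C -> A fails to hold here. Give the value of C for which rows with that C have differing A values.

G56

C=G71: rows 1, 3, 6, 7, 8 → A = 174, 174, 174, 174, 174 ✓
C=G56: rows 2, 4 → A takes values {170, 175} — violation
C=G99: row 5 → A = 173 ✓
The only C value with inconsistent A is C=G56.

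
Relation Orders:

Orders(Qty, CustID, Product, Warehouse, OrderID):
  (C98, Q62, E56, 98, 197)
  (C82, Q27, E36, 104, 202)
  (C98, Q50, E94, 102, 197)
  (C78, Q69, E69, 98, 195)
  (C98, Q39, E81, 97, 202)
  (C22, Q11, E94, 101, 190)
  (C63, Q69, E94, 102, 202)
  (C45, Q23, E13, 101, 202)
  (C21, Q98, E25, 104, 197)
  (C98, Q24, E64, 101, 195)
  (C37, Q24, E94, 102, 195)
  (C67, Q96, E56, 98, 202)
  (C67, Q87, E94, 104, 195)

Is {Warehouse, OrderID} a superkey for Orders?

All 13 rows have distinct {Warehouse, OrderID} values, so {Warehouse, OrderID} → (all attributes) holds and {Warehouse, OrderID} is a superkey.

Yes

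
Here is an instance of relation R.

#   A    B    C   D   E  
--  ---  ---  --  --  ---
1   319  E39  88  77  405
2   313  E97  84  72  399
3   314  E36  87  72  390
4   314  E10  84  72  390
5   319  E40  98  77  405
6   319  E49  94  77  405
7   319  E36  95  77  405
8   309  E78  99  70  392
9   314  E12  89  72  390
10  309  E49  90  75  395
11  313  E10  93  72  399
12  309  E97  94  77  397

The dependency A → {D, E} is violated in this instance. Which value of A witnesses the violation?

309

A=319: rows 1, 5, 6, 7 → {D,E} = (77, 405), (77, 405), (77, 405), (77, 405) ✓
A=313: rows 2, 11 → {D,E} = (72, 399), (72, 399) ✓
A=314: rows 3, 4, 9 → {D,E} = (72, 390), (72, 390), (72, 390) ✓
A=309: rows 8, 10, 12 → {D,E} takes values {(70, 392), (75, 395), (77, 397)} — violation
The only A value with inconsistent RHS is A=309.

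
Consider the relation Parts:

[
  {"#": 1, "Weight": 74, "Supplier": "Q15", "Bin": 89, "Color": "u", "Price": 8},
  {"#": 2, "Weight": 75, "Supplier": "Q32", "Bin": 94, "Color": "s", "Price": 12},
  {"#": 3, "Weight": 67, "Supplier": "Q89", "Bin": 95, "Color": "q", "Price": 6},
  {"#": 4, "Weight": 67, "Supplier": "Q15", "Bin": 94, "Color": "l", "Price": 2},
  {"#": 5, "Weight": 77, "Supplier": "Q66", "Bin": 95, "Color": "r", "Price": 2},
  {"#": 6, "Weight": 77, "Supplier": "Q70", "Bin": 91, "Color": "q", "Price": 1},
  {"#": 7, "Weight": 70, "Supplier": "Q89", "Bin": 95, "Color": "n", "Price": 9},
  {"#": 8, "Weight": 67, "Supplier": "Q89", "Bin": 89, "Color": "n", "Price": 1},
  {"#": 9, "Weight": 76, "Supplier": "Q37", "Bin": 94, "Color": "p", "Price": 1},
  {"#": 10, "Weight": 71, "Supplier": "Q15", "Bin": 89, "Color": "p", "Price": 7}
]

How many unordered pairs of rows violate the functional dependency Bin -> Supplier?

7

Bin=89: violating pairs (1,8), (8,10) — 2 pairs.
Bin=94: violating pairs (2,4), (2,9), (4,9) — 3 pairs.
Bin=95: violating pairs (3,5), (5,7) — 2 pairs.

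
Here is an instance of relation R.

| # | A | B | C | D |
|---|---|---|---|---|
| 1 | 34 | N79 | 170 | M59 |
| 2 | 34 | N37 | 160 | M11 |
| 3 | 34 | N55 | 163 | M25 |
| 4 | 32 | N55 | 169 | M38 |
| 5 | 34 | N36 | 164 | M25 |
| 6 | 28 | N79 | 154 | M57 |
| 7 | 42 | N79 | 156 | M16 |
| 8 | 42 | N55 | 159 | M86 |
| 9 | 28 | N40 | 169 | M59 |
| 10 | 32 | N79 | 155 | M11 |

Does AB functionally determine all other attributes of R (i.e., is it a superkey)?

Yes

All 10 rows have distinct AB values, so AB → (all attributes) holds and AB is a superkey.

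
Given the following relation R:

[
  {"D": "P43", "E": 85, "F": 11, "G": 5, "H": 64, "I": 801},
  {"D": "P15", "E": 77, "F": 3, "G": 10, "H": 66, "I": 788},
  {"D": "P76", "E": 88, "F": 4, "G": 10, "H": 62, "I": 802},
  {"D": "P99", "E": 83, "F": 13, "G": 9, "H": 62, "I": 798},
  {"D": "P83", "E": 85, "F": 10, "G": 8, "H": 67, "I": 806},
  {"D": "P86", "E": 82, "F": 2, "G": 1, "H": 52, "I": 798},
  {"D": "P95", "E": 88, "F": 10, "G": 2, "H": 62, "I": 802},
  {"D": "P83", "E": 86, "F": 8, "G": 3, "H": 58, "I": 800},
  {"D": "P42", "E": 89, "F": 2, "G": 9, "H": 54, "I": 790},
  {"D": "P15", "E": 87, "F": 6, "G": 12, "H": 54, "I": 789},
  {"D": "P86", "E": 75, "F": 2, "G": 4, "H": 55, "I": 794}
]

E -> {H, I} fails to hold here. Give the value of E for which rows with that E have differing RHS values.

E=85: 2 rows → {H,I} takes values {(64, 801), (67, 806)} — violation
E=77: 1 row → {H,I} = (66, 788) ✓
E=88: 2 rows → {H,I} = (62, 802), (62, 802) ✓
E=83: 1 row → {H,I} = (62, 798) ✓
E=82: 1 row → {H,I} = (52, 798) ✓
E=86: 1 row → {H,I} = (58, 800) ✓
E=89: 1 row → {H,I} = (54, 790) ✓
E=87: 1 row → {H,I} = (54, 789) ✓
E=75: 1 row → {H,I} = (55, 794) ✓
The only E value with inconsistent RHS is E=85.

85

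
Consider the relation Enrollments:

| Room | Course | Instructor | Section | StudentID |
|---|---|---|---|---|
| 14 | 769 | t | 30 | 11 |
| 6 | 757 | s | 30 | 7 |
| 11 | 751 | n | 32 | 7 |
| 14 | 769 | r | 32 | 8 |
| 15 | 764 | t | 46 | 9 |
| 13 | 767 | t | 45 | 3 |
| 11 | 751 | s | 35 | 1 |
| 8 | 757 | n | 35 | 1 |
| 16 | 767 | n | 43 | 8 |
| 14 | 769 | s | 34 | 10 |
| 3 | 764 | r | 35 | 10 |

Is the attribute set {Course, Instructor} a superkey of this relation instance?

All 11 rows have distinct {Course, Instructor} values, so {Course, Instructor} → (all attributes) holds and {Course, Instructor} is a superkey.

Yes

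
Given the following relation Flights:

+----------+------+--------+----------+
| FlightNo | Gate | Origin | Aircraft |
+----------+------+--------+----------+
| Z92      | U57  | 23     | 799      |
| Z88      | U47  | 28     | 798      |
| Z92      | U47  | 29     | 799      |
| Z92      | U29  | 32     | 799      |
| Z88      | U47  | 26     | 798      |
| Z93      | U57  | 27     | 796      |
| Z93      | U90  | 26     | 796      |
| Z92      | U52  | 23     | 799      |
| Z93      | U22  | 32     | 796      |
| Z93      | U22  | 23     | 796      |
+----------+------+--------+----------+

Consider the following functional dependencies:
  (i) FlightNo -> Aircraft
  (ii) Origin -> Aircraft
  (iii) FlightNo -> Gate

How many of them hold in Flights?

1

(i) FlightNo -> Aircraft: every LHS value maps to a single RHS value — holds.
(ii) Origin -> Aircraft: Origin=23: 3 rows → Aircraft takes values {799, 796} — violation; Origin=32: 2 rows → Aircraft takes values {799, 796} — violation; Origin=26: 2 rows → Aircraft takes values {798, 796} — violation — fails.
(iii) FlightNo -> Gate: FlightNo=Z92: 4 rows → Gate takes values {U57, U47, U29, U52} — violation; FlightNo=Z93: 4 rows → Gate takes values {U57, U90, U22} — violation — fails.
1 of the 3 dependencies holds.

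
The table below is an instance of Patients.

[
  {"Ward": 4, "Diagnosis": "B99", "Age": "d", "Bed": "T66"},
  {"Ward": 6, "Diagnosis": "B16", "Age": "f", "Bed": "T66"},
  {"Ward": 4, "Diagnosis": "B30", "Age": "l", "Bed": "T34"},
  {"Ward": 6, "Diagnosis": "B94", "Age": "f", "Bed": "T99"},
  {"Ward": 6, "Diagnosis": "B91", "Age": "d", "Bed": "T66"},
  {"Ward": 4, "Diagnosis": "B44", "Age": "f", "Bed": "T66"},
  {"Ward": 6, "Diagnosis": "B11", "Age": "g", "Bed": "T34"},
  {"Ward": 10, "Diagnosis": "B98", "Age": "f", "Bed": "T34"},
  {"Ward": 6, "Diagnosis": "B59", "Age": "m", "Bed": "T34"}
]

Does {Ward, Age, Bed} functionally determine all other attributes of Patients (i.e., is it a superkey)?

All 9 rows have distinct {Ward, Age, Bed} values, so {Ward, Age, Bed} → (all attributes) holds and {Ward, Age, Bed} is a superkey.

Yes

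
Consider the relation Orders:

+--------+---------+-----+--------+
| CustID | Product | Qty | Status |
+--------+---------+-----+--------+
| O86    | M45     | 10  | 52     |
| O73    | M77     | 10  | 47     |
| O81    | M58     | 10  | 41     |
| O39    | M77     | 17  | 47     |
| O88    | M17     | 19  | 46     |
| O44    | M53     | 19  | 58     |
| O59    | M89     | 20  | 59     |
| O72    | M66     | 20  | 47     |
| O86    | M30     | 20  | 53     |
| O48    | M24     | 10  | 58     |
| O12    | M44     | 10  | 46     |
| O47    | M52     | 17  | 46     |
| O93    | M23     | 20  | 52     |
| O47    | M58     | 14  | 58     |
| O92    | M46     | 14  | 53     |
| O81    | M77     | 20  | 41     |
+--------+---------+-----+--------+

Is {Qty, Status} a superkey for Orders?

Yes

All 16 rows have distinct {Qty, Status} values, so {Qty, Status} → (all attributes) holds and {Qty, Status} is a superkey.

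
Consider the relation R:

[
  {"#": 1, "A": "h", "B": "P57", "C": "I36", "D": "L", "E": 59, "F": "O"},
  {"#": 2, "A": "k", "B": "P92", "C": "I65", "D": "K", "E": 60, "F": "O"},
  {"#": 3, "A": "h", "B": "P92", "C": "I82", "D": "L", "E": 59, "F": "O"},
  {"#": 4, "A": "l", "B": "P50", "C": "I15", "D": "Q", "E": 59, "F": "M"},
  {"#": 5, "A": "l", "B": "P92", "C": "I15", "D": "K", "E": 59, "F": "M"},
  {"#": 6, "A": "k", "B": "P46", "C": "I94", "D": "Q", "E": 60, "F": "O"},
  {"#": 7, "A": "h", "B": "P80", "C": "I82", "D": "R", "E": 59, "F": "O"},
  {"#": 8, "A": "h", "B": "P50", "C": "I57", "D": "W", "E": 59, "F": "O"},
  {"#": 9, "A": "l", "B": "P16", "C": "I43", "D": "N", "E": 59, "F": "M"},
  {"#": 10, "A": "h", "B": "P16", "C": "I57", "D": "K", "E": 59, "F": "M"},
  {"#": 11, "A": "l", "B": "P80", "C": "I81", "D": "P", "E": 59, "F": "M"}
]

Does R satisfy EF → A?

No

(E=59, F=O): rows 1, 3, 7, 8 → A = h, h, h, h ✓
(E=60, F=O): rows 2, 6 → A = k, k ✓
(E=59, F=M): rows 4, 5, 9, 10, 11 → A takes values {l, h} — violation
Two rows agree on EF but differ on A, so EF → A does not hold.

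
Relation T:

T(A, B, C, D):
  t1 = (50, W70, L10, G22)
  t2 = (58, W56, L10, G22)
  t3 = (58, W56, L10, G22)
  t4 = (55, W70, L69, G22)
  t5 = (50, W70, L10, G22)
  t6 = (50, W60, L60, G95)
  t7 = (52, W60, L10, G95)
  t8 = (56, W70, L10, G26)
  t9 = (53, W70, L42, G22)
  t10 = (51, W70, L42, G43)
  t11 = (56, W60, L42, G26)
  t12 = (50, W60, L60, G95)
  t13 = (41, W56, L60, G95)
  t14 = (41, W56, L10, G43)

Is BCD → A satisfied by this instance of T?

(B=W70, C=L10, D=G22): rows 1, 5 → A = 50, 50 ✓
(B=W56, C=L10, D=G22): rows 2, 3 → A = 58, 58 ✓
(B=W70, C=L69, D=G22): row 4 → A = 55 ✓
(B=W60, C=L60, D=G95): rows 6, 12 → A = 50, 50 ✓
(B=W60, C=L10, D=G95): row 7 → A = 52 ✓
(B=W70, C=L10, D=G26): row 8 → A = 56 ✓
(B=W70, C=L42, D=G22): row 9 → A = 53 ✓
(B=W70, C=L42, D=G43): row 10 → A = 51 ✓
(B=W60, C=L42, D=G26): row 11 → A = 56 ✓
(B=W56, C=L60, D=G95): row 13 → A = 41 ✓
(B=W56, C=L10, D=G43): row 14 → A = 41 ✓
Every BCD value is associated with a single A value, so BCD → A holds.

Yes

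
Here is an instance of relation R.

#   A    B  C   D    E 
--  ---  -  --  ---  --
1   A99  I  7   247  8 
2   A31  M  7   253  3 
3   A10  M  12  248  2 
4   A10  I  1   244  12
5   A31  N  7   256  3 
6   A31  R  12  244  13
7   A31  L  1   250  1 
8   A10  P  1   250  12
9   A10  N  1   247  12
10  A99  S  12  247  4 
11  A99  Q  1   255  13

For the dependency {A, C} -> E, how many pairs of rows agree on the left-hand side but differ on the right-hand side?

0

(A=A31, C=7): all 2 rows agree on E — 0 pairs.
(A=A10, C=1): all 3 rows agree on E — 0 pairs.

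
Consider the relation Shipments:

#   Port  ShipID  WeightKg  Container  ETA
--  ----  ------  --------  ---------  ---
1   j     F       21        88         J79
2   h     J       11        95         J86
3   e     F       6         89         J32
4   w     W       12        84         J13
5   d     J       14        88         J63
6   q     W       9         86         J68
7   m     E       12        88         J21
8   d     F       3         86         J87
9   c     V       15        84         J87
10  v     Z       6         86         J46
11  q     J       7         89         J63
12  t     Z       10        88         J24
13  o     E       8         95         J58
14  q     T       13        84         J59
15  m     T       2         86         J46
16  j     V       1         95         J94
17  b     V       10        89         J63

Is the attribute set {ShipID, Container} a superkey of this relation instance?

All 17 rows have distinct {ShipID, Container} values, so {ShipID, Container} → (all attributes) holds and {ShipID, Container} is a superkey.

Yes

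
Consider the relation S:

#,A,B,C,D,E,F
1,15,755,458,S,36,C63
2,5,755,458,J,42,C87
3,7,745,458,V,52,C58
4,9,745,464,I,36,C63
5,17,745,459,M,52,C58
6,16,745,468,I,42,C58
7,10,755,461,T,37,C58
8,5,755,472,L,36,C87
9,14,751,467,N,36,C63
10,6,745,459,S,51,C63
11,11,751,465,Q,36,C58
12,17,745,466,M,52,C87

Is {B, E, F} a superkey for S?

No

Rows 3 and 5 have the same {B, E, F} value (B=745, E=52, F=C58) but are distinct tuples, so {B, E, F} does not determine every attribute — not a superkey.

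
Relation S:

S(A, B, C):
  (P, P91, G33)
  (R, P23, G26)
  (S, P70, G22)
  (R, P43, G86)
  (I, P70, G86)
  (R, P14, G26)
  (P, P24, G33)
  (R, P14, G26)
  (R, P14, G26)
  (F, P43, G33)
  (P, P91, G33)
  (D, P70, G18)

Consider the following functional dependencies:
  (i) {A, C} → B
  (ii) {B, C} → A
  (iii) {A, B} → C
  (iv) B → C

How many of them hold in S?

(i) {A, C} → B: (A=P, C=G33): 3 rows → B takes values {P91, P24} — violation; (A=R, C=G26): 4 rows → B takes values {P23, P14} — violation — fails.
(ii) {B, C} → A: every LHS value maps to a single RHS value — holds.
(iii) {A, B} → C: every LHS value maps to a single RHS value — holds.
(iv) B → C: B=P70: 3 rows → C takes values {G22, G86, G18} — violation; B=P43: 2 rows → C takes values {G86, G33} — violation — fails.
2 of the 4 dependencies hold.

2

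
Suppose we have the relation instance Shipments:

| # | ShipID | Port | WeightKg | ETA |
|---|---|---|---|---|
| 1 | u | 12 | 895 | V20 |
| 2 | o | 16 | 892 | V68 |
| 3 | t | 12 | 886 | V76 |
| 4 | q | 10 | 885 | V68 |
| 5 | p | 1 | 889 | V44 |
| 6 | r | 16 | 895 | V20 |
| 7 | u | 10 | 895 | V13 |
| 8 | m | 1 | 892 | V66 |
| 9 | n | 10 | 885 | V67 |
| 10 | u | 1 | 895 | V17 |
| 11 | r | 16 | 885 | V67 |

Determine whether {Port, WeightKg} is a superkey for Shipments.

No

Rows 4 and 9 have the same {Port, WeightKg} value (Port=10, WeightKg=885) but are distinct tuples, so {Port, WeightKg} does not determine every attribute — not a superkey.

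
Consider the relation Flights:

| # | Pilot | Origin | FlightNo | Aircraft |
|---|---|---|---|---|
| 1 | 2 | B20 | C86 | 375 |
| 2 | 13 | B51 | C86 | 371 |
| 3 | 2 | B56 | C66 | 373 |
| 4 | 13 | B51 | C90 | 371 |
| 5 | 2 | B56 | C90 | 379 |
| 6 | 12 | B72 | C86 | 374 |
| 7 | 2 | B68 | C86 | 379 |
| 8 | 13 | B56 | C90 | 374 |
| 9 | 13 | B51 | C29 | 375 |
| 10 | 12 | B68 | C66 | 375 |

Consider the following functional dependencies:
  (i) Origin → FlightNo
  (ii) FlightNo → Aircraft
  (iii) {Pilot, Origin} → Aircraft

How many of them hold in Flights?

(i) Origin → FlightNo: Origin=B51: rows 2, 4, 9 → FlightNo takes values {C86, C90, C29} — violation; Origin=B56: rows 3, 5, 8 → FlightNo takes values {C66, C90} — violation; Origin=B68: rows 7, 10 → FlightNo takes values {C86, C66} — violation — fails.
(ii) FlightNo → Aircraft: FlightNo=C86: rows 1, 2, 6, 7 → Aircraft takes values {375, 371, 374, 379} — violation; FlightNo=C66: rows 3, 10 → Aircraft takes values {373, 375} — violation; FlightNo=C90: rows 4, 5, 8 → Aircraft takes values {371, 379, 374} — violation — fails.
(iii) {Pilot, Origin} → Aircraft: (Pilot=13, Origin=B51): rows 2, 4, 9 → Aircraft takes values {371, 375} — violation; (Pilot=2, Origin=B56): rows 3, 5 → Aircraft takes values {373, 379} — violation — fails.
None of the 3 dependencies hold.

0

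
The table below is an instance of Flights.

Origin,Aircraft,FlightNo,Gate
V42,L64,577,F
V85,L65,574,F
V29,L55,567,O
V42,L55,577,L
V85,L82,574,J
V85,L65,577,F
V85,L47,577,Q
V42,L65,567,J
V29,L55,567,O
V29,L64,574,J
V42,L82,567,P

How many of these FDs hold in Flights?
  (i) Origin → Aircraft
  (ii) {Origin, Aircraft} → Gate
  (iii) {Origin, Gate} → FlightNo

1

(i) Origin → Aircraft: Origin=V42: 4 rows → Aircraft takes values {L64, L55, L65, L82} — violation; Origin=V85: 4 rows → Aircraft takes values {L65, L82, L47} — violation; Origin=V29: 3 rows → Aircraft takes values {L55, L64} — violation — fails.
(ii) {Origin, Aircraft} → Gate: every LHS value maps to a single RHS value — holds.
(iii) {Origin, Gate} → FlightNo: (Origin=V85, Gate=F): 2 rows → FlightNo takes values {574, 577} — violation — fails.
1 of the 3 dependencies holds.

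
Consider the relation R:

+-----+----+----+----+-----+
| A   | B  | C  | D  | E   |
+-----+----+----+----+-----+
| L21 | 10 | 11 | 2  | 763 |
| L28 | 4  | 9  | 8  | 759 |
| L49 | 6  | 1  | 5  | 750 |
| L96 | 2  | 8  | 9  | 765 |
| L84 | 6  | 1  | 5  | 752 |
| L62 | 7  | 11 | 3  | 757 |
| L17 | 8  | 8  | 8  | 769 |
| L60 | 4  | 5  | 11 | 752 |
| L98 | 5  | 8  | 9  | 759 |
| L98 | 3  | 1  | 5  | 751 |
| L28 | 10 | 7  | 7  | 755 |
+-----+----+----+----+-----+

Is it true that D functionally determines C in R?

No

D=2: 1 row → C = 11 ✓
D=8: 2 rows → C takes values {9, 8} — violation
D=5: 3 rows → C = 1, 1, 1 ✓
D=9: 2 rows → C = 8, 8 ✓
D=3: 1 row → C = 11 ✓
D=11: 1 row → C = 5 ✓
D=7: 1 row → C = 7 ✓
Two rows agree on D but differ on C, so D → C does not hold.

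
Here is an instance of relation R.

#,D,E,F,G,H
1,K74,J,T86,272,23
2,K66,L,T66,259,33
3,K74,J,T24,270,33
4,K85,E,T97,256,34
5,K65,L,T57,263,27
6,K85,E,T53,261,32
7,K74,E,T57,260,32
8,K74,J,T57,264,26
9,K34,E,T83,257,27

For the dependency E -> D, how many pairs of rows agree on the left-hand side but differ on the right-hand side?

E=J: all 3 rows agree on D — 0 pairs.
E=L: violating pairs (2,5) — 1 pair.
E=E: violating pairs (4,7), (4,9), (6,7), (6,9), (7,9) — 5 pairs.

6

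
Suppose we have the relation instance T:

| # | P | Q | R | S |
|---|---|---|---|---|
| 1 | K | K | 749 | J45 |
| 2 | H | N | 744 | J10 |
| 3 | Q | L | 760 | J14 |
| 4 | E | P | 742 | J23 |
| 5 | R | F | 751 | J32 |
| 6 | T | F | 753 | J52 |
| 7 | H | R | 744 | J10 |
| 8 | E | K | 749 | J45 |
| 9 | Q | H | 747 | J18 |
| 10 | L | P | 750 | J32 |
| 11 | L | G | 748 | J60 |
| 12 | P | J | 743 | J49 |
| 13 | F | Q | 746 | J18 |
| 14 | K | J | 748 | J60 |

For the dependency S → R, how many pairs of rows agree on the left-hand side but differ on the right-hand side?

2

S=J45: all 2 rows agree on R — 0 pairs.
S=J10: all 2 rows agree on R — 0 pairs.
S=J32: violating pairs (5,10) — 1 pair.
S=J18: violating pairs (9,13) — 1 pair.
S=J60: all 2 rows agree on R — 0 pairs.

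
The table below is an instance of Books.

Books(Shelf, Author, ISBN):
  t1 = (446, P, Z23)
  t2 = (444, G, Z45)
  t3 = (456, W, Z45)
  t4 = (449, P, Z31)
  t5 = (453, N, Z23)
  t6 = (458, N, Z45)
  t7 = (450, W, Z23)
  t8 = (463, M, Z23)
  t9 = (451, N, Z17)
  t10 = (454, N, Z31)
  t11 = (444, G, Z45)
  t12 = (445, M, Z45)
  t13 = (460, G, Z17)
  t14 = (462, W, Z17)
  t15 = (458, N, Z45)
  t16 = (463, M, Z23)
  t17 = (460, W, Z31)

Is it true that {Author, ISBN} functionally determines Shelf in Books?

Yes

(Author=P, ISBN=Z23): row 1 → Shelf = 446 ✓
(Author=G, ISBN=Z45): rows 2, 11 → Shelf = 444, 444 ✓
(Author=W, ISBN=Z45): row 3 → Shelf = 456 ✓
(Author=P, ISBN=Z31): row 4 → Shelf = 449 ✓
(Author=N, ISBN=Z23): row 5 → Shelf = 453 ✓
(Author=N, ISBN=Z45): rows 6, 15 → Shelf = 458, 458 ✓
(Author=W, ISBN=Z23): row 7 → Shelf = 450 ✓
(Author=M, ISBN=Z23): rows 8, 16 → Shelf = 463, 463 ✓
(Author=N, ISBN=Z17): row 9 → Shelf = 451 ✓
(Author=N, ISBN=Z31): row 10 → Shelf = 454 ✓
(Author=M, ISBN=Z45): row 12 → Shelf = 445 ✓
(Author=G, ISBN=Z17): row 13 → Shelf = 460 ✓
(Author=W, ISBN=Z17): row 14 → Shelf = 462 ✓
(Author=W, ISBN=Z31): row 17 → Shelf = 460 ✓
Every {Author, ISBN} value is associated with a single Shelf value, so {Author, ISBN} -> Shelf holds.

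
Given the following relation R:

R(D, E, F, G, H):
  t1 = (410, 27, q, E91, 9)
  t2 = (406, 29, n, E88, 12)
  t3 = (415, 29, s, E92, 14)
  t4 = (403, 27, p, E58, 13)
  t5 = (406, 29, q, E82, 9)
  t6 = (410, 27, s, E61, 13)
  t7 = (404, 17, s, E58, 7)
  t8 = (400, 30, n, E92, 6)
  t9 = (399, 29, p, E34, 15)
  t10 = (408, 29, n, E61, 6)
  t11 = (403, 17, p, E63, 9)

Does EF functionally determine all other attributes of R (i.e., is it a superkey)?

No

Rows 2 and 10 have the same EF value (E=29, F=n) but are distinct tuples, so EF does not determine every attribute — not a superkey.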